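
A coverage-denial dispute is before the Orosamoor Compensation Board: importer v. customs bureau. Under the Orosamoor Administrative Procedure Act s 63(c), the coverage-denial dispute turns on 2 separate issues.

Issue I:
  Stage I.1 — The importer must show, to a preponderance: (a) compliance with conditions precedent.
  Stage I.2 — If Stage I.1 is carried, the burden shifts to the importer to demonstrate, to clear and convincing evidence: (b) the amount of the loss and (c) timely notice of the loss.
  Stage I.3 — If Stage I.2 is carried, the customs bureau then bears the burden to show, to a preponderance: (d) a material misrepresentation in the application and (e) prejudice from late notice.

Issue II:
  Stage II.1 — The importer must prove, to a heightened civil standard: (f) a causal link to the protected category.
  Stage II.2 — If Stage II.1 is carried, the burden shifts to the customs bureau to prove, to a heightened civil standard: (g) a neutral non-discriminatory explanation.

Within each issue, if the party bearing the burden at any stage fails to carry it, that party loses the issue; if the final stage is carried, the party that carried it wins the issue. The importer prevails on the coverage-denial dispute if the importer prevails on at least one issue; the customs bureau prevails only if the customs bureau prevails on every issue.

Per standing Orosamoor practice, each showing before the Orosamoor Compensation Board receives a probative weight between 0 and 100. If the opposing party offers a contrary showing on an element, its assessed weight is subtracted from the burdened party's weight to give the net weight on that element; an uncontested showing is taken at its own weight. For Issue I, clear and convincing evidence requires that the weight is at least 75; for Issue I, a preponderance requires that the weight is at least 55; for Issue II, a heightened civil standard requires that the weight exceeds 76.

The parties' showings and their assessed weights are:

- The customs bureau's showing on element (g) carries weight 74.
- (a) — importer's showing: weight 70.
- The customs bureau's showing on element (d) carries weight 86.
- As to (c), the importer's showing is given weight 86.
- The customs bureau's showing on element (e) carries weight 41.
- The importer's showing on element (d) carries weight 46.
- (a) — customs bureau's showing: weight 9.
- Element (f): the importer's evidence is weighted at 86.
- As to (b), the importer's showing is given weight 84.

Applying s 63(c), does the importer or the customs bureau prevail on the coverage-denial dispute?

— Issue I —
At Stage I.1 the importer must meet a preponderance (weight is at least 55): on (a) the weight is 70 less the opposing 9 gives net 61, ≥ 55, so (a) meets the standard.
  Stage I.1 carried; the burden remains with the importer.
At Stage I.2 the importer must meet clear and convincing evidence (weight is at least 75): on (b) the weight is 84, ≥ 75, so (b) meets the standard; on (c) the weight is 86, ≥ 75, so (c) meets the standard.
  Stage I.2 carried; the burden shifts to the customs bureau.
At Stage I.3 the customs bureau must meet a preponderance (weight is at least 55): on (d) the weight is 86 less the opposing 46 gives net 40, < 55, so (d) does not meet the standard; on (e) the weight is 41, < 55, so (e) does not meet the standard.
  Not every element is met, so the customs bureau fails to carry Stage I.3.
So the importer prevails on this issue.
— Issue II —
At Stage II.1 the importer must meet a heightened civil standard (weight exceeds 76): on (f) the weight is 86, which does exceed 76, so (f) meets the standard.
  Stage II.1 carried; the burden shifts to the customs bureau.
At Stage II.2 the customs bureau must meet a heightened civil standard (weight exceeds 76): on (g) the weight is 74, ≤ 76, so (g) does not meet the standard.
  The customs bureau does not carry Stage II.2.
The analysis ends at Stage II.2; the importer prevails on this issue.
Per-issue: Issue I → importer; Issue II → importer. The importer must prevail on at least one issue; overall, the importer prevails.

importer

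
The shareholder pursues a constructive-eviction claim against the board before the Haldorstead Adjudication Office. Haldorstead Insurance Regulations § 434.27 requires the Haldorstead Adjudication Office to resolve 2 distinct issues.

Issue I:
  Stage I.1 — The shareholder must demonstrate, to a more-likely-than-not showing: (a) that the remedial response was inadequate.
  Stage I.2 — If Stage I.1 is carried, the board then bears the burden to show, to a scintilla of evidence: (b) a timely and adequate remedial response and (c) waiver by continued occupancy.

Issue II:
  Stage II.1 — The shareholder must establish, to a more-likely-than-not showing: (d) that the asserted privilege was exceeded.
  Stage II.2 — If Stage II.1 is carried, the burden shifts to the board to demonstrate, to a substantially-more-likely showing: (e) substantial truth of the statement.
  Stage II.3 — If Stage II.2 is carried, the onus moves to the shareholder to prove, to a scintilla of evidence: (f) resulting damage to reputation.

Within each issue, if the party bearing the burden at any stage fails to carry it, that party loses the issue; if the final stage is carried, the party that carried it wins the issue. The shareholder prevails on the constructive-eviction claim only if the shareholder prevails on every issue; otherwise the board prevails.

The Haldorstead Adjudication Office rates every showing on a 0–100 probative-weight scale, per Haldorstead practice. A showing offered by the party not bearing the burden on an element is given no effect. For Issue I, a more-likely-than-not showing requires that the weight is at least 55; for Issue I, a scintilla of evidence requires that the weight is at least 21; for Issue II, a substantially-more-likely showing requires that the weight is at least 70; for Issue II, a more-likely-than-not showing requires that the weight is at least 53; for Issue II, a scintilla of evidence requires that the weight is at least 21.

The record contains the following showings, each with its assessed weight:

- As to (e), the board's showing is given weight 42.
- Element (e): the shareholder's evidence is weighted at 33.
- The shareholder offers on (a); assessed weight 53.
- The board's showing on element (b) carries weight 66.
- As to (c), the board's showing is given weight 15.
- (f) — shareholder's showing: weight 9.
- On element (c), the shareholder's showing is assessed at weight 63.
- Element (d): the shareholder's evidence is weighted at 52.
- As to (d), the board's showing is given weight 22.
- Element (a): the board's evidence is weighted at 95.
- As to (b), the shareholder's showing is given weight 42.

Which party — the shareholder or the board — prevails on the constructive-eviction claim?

board

— Issue I —
Stage I.1 — burden on shareholder; standard: a more-likely-than-not showing (weight is at least 55).
    (a): 53 (board's 95 disregarded) < 55 [not met]
  The shareholder does not carry Stage I.1.
So the board prevails on this issue.
— Issue II —
Stage II.1 — burden on shareholder; standard: a more-likely-than-not showing (weight is at least 53).
    (d): 52 (board's 22 disregarded) < 53 [not met]
  Not every element is met, so the shareholder fails to carry Stage II.1.
The board prevails on this issue.
Per-issue: Issue I → board; Issue II → board. The shareholder must prevail on every issue; overall, the board prevails.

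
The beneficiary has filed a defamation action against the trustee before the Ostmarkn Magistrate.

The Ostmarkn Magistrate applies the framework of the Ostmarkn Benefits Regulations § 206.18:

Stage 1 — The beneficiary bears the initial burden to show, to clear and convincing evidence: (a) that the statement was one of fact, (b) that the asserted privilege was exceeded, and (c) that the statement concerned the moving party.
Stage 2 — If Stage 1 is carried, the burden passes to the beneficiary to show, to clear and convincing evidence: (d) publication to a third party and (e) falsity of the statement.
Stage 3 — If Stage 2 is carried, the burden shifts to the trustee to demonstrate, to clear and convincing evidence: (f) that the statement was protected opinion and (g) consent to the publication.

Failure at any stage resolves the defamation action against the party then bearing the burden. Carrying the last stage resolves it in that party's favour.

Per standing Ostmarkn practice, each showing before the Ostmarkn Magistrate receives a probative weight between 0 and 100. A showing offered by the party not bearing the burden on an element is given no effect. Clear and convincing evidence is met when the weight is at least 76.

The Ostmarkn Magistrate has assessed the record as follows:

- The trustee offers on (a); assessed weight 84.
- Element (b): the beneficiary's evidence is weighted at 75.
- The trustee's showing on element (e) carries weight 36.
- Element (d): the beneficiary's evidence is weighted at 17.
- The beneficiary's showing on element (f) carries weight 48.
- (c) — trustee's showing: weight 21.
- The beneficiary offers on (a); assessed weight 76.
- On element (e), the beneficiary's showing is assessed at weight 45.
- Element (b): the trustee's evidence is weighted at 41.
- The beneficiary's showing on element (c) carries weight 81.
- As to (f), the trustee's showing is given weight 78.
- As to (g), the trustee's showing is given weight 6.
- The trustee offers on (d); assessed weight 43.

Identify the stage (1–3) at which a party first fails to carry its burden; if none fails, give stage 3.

Stage 1 (beneficiary, clear and convincing evidence, weight is at least 76): (a) 76 (trustee's 84 disregarded) ≥ 76 — meets; (b) 75 (trustee's 41 disregarded) < 76 — fails; (c) 81 (trustee's 21 disregarded) ≥ 76 — meets.
  Stage 1 not carried; the beneficiary fails its burden.
The analysis ends at Stage 1; the trustee prevails.

stage 1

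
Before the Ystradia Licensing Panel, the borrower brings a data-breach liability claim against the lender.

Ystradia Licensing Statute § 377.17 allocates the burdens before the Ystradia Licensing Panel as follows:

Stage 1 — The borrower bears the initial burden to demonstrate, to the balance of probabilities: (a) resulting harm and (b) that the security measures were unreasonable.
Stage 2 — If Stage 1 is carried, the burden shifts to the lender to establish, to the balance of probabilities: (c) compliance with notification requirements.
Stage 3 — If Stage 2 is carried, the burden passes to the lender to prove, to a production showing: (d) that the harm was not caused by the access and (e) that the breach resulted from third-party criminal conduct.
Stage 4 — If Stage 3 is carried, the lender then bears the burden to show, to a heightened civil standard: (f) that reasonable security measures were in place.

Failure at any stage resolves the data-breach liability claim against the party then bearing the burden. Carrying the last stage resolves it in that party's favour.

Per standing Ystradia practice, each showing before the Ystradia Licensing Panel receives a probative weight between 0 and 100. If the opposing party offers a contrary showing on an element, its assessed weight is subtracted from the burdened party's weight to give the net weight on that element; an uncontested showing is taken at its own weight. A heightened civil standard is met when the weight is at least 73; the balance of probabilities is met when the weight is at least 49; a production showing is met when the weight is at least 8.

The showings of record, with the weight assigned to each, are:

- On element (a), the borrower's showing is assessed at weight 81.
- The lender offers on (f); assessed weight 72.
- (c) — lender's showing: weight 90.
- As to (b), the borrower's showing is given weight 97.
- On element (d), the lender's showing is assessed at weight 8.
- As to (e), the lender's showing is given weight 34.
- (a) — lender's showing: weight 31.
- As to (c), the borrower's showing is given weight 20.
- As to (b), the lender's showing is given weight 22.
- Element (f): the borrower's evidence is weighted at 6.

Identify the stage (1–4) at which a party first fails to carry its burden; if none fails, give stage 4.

stage 4

Stage 1 — burden on borrower; standard: the balance of probabilities (weight is at least 49).
    (a): 81 − 31 = 50 ≥ 49 [met]
    (b): 97 − 22 = 75 ≥ 49 [met]
  All elements met. The burden passes to the lender.
Stage 2 — burden on lender; standard: the balance of probabilities (weight is at least 49).
    (c): 90 − 20 = 70 ≥ 49 [met]
  Stage 2 is satisfied; the lender continues to bear the burden.
Stage 3 — burden on lender; standard: a production showing (weight is at least 8).
    (d): 8 ≥ 8 [met]
    (e): 34 ≥ 8 [met]
  Stage 3 carried; the burden remains with the lender.
Stage 4 — burden on lender; standard: a heightened civil standard (weight is at least 73).
    (f): 72 − 6 = 66 < 73 [not met]
  Not every element is met, so the lender fails to carry Stage 4.
So the borrower prevails.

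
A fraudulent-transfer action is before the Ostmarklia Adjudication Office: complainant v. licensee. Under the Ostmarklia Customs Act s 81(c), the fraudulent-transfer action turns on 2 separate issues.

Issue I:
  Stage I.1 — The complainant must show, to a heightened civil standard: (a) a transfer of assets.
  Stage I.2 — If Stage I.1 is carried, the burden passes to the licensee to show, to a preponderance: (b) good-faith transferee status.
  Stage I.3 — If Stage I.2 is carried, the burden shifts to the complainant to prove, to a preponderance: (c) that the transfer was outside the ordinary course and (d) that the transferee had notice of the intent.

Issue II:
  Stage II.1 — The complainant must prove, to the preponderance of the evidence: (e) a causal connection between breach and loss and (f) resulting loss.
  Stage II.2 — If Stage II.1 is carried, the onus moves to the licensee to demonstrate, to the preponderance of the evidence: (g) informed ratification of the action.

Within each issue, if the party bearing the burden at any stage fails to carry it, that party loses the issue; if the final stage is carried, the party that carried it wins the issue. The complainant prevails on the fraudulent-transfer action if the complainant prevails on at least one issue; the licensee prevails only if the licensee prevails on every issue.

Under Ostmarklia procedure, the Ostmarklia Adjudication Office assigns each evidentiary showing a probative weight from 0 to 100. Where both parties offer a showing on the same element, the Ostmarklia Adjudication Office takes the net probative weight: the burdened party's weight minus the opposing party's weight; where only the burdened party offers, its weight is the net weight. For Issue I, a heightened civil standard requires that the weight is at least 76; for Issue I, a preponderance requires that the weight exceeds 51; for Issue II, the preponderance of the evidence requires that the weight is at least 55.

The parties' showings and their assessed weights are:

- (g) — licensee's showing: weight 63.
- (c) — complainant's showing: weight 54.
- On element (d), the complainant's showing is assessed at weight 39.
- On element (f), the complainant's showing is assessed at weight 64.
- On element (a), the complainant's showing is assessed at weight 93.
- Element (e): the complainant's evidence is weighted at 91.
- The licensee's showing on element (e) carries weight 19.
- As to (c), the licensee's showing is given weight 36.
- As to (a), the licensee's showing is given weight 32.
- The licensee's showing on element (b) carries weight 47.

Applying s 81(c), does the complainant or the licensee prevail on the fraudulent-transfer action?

— Issue I —
Stage I.1 (complainant, a heightened civil standard, weight is at least 76): (a) net 93−32=61 < 76 — fails.
  Stage I.1 not carried; the complainant fails its burden.
The analysis ends at Stage I.1; the licensee prevails on this issue.
— Issue II —
At Stage II.1 the complainant must meet the preponderance of the evidence (weight is at least 55): on (e) the weight is 91 less the opposing 19 gives net 72, which does reach 55, so (e) meets the standard; on (f) the weight is 64, ≥ 55, so (f) meets the standard.
  The complainant carries Stage II.1; the licensee now bears the burden.
At Stage II.2 the licensee must meet the preponderance of the evidence (weight is at least 55): on (g) the weight is 63, ≥ 55, so (g) meets the standard.
  Stage II.2 carried; the final stage is satisfied.
All stages carried — the licensee prevails on this issue.
Per-issue: Issue I → licensee; Issue II → licensee. The complainant must prevail on at least one issue; overall, the licensee prevails.

licensee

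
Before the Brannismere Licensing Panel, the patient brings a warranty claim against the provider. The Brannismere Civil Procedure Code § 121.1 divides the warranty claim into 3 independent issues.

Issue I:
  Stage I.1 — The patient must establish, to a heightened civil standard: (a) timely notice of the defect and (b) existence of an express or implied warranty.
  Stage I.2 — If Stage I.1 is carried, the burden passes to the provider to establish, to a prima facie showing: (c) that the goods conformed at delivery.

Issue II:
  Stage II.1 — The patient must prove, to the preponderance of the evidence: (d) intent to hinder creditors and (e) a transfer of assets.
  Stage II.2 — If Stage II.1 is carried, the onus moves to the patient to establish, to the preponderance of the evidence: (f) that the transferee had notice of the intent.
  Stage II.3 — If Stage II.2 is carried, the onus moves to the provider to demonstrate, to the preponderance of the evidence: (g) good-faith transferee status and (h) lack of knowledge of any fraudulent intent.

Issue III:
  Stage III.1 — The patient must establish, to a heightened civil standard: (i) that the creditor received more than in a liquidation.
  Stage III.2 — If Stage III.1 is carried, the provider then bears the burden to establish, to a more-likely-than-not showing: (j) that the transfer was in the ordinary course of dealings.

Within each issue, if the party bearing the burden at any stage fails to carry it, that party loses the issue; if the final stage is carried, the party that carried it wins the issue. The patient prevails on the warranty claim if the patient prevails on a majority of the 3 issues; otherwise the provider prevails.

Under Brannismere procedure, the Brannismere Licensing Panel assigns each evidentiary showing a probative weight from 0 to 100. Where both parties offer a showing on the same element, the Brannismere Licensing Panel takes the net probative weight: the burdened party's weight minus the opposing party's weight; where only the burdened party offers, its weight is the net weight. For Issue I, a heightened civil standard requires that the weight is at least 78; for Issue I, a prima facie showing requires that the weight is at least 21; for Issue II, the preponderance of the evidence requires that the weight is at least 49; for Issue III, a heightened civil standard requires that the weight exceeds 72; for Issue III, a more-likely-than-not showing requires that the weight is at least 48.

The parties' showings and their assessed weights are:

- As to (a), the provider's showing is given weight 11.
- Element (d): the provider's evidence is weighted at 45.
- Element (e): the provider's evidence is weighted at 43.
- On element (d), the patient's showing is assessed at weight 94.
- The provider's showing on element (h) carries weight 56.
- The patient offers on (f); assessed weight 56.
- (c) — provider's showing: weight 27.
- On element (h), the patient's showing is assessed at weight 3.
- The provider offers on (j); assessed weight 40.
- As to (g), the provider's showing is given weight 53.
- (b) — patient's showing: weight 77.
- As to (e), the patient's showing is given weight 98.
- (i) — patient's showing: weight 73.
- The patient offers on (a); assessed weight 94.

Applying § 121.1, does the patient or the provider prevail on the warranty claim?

— Issue I —
Stage I.1 — burden on patient; standard: a heightened civil standard (weight is at least 78).
    (a): 94 − 11 = 83 ≥ 78 [met]
    (b): 77 < 78 [not met]
  The patient does not carry Stage I.1.
The provider prevails on this issue.
— Issue II —
At Stage II.1 the patient must meet the preponderance of the evidence (weight is at least 49): on (d) the weight is 94 less the opposing 45 gives net 49, ≥ 49, so (d) meets the standard; on (e) the weight is 98 less the opposing 43 gives net 55, which does reach 49, so (e) meets the standard.
  Stage II.1 is satisfied; the patient continues to bear the burden.
At Stage II.2 the patient must meet the preponderance of the evidence (weight is at least 49): on (f) the weight is 56, ≥ 49, so (f) meets the standard.
  The patient carries Stage II.2; the provider now bears the burden.
At Stage II.3 the provider must meet the preponderance of the evidence (weight is at least 49): on (g) the weight is 53, which does reach 49, so (g) meets the standard; on (h) the weight is 56 less the opposing 3 gives net 53, ≥ 49, so (h) meets the standard.
  All elements met at the final stage.
Every stage carried; the provider prevails on this issue.
— Issue III —
Stage III.1 (patient, a heightened civil standard, weight exceeds 72): (i) 73 > 72 — meets.
  Stage III.1 is satisfied; the onus moves to the provider.
Stage III.2 (provider, a more-likely-than-not showing, weight is at least 48): (j) 40 < 48 — fails.
  Stage III.2 not carried; the provider fails its burden.
The analysis ends at Stage III.2; the patient prevails on this issue.
Per-issue: Issue I → provider; Issue II → provider; Issue III → patient. The patient must prevail on a majority of issues; overall, the provider prevails.

provider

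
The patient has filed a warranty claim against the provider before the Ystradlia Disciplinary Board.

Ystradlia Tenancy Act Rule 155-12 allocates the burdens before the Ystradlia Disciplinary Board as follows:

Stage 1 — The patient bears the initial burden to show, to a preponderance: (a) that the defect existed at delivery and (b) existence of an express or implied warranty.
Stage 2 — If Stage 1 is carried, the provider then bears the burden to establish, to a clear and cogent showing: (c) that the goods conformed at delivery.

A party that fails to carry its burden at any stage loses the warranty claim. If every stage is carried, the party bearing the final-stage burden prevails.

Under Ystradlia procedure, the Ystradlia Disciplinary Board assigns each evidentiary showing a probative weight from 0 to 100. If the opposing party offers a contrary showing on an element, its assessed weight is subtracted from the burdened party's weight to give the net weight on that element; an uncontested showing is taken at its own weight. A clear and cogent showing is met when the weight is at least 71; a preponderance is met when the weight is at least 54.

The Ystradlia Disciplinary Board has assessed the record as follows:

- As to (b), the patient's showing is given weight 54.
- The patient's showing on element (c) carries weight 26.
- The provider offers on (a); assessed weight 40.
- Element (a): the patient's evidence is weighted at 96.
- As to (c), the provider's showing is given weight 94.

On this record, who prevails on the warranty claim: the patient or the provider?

Stage 1 (patient, a preponderance, weight is at least 54): (a) net 96−40=56 ≥ 54 — meets; (b) 54 ≥ 54 — meets.
  All elements met. The burden passes to the provider.
Stage 2 (provider, a clear and cogent showing, weight is at least 71): (c) net 94−26=68 < 71 — fails.
  Not every element is met, so the provider fails to carry Stage 2.
The analysis ends at Stage 2; the patient prevails.

patient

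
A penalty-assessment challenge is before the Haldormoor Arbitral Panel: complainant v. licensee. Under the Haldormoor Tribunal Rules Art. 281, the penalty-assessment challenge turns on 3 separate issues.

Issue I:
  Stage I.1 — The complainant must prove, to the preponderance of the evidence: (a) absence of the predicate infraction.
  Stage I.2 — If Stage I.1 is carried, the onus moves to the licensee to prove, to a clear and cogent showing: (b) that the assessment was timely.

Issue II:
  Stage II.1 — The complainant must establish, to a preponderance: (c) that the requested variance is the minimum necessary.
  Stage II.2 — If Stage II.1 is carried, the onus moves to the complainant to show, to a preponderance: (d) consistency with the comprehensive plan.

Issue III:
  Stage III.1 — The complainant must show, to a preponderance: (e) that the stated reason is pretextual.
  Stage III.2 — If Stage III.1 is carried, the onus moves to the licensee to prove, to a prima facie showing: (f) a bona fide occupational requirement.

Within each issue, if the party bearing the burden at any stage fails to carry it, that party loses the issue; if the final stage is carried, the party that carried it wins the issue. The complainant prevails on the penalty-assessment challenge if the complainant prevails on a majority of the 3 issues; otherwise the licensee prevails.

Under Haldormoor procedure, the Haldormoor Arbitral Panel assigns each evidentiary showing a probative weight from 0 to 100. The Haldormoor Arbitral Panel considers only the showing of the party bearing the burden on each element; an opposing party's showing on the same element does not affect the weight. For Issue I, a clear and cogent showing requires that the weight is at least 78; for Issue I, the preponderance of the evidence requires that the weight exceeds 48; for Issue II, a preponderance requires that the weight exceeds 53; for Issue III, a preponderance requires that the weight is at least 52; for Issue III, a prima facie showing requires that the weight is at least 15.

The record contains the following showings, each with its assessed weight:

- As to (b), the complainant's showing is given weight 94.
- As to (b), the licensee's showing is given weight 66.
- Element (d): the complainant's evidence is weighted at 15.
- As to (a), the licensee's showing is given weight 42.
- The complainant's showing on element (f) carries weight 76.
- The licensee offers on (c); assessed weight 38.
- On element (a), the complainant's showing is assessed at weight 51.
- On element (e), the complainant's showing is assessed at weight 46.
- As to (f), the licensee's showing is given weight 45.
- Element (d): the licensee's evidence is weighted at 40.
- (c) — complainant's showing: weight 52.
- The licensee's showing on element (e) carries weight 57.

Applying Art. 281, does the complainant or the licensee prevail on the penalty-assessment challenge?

licensee

— Issue I —
Stage I.1 (complainant, the preponderance of the evidence, weight exceeds 48): (a) 51 (licensee's 42 disregarded) > 48 — meets.
  Stage I.1 is satisfied; the onus moves to the licensee.
Stage I.2 (licensee, a clear and cogent showing, weight is at least 78): (b) 66 (complainant's 94 disregarded) < 78 — fails.
  Stage I.2 not carried; the licensee fails its burden.
The complainant prevails on this issue.
— Issue II —
At Stage II.1 the complainant must meet a preponderance (weight exceeds 53): on (c) the weight is 52 (the licensee's 38 is given no effect), ≤ 53, so (c) does not meet the standard.
  The complainant does not carry Stage II.1.
The licensee prevails on this issue.
— Issue III —
Stage III.1 — burden on complainant; standard: a preponderance (weight is at least 52).
    (e): 46 (licensee's 57 disregarded) < 52 [not met]
  The complainant does not carry Stage III.1.
The licensee prevails on this issue.
Per-issue: Issue I → complainant; Issue II → licensee; Issue III → licensee. The complainant must prevail on a majority of issues; overall, the licensee prevails.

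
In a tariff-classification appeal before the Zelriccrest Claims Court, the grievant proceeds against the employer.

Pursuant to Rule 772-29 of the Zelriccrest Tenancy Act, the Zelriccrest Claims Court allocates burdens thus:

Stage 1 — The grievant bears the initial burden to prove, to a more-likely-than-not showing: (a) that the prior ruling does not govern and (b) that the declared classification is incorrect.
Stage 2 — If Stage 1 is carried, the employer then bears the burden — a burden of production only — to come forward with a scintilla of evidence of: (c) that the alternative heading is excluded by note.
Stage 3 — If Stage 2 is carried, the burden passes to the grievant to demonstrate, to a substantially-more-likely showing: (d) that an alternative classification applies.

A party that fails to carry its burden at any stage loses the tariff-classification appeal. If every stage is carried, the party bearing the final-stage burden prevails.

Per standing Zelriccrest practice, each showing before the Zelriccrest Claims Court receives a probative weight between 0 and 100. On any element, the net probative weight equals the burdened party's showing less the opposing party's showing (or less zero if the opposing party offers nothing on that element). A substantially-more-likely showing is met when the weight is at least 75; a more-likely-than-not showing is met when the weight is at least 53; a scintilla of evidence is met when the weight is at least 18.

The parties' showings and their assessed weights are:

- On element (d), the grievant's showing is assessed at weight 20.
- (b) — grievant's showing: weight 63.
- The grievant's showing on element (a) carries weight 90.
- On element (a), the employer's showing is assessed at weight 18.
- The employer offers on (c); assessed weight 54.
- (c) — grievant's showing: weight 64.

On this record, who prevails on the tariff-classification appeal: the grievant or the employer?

grievant

Stage 1 (grievant, a more-likely-than-not showing, weight is at least 53): (a) net 90−18=72 ≥ 53 — meets; (b) 63 ≥ 53 — meets.
  Stage 1 carried; the burden shifts to the employer.
Stage 2 (employer, a scintilla of evidence, weight is at least 18): (c) net 54−64=-10 < 18 — fails.
  Not every element is met, so the employer fails to carry Stage 2.
The grievant prevails.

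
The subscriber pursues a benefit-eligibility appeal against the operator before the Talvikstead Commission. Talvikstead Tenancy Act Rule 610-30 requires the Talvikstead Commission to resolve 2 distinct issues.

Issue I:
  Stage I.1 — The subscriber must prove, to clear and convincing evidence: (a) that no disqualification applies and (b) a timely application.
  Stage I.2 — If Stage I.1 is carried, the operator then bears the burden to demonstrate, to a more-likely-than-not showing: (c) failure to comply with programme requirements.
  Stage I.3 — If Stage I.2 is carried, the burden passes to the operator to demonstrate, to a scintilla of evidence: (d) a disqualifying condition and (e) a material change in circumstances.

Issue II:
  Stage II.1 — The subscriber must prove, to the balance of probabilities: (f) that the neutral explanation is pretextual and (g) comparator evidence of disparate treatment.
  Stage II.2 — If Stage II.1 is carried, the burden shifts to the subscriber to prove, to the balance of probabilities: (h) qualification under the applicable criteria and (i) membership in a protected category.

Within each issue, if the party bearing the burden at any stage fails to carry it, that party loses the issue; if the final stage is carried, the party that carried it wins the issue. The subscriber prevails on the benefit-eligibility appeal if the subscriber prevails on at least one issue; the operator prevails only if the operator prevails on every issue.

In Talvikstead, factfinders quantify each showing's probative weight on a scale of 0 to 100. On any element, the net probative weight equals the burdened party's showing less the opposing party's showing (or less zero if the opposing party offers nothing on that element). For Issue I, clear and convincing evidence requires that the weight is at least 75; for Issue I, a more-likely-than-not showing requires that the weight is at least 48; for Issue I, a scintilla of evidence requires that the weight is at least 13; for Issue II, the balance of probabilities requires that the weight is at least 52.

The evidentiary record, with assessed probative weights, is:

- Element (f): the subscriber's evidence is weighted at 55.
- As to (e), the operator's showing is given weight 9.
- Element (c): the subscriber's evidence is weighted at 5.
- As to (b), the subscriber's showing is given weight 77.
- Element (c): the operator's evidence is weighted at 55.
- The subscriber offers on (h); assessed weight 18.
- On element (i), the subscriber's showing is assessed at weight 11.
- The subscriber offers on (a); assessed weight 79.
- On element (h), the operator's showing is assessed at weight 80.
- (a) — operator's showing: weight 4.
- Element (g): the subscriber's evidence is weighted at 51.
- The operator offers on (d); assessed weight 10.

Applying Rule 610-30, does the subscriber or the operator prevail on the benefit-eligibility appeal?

subscriber

— Issue I —
Stage I.1 — burden on subscriber; standard: clear and convincing evidence (weight is at least 75).
    (a): 79 − 4 = 75 ≥ 75 [met]
    (b): 77 ≥ 75 [met]
  The subscriber carries Stage I.1; the operator now bears the burden.
Stage I.2 — burden on operator; standard: a more-likely-than-not showing (weight is at least 48).
    (c): 55 − 5 = 50 ≥ 48 [met]
  Stage I.2 carried; the burden remains with the operator.
Stage I.3 — burden on operator; standard: a scintilla of evidence (weight is at least 13).
    (d): 10 < 13 [not met]
    (e): 9 < 13 [not met]
  Not every element is met, so the operator fails to carry Stage I.3.
The subscriber prevails on this issue.
— Issue II —
At Stage II.1 the subscriber must meet the balance of probabilities (weight is at least 52): on (f) the weight is 55, which does reach 52, so (f) meets the standard; on (g) the weight is 51, which does not reach 52, so (g) does not meet the standard.
  Not every element is met, so the subscriber fails to carry Stage II.1.
The operator prevails on this issue.
Per-issue: Issue I → subscriber; Issue II → operator. The subscriber must prevail on at least one issue; overall, the subscriber prevails.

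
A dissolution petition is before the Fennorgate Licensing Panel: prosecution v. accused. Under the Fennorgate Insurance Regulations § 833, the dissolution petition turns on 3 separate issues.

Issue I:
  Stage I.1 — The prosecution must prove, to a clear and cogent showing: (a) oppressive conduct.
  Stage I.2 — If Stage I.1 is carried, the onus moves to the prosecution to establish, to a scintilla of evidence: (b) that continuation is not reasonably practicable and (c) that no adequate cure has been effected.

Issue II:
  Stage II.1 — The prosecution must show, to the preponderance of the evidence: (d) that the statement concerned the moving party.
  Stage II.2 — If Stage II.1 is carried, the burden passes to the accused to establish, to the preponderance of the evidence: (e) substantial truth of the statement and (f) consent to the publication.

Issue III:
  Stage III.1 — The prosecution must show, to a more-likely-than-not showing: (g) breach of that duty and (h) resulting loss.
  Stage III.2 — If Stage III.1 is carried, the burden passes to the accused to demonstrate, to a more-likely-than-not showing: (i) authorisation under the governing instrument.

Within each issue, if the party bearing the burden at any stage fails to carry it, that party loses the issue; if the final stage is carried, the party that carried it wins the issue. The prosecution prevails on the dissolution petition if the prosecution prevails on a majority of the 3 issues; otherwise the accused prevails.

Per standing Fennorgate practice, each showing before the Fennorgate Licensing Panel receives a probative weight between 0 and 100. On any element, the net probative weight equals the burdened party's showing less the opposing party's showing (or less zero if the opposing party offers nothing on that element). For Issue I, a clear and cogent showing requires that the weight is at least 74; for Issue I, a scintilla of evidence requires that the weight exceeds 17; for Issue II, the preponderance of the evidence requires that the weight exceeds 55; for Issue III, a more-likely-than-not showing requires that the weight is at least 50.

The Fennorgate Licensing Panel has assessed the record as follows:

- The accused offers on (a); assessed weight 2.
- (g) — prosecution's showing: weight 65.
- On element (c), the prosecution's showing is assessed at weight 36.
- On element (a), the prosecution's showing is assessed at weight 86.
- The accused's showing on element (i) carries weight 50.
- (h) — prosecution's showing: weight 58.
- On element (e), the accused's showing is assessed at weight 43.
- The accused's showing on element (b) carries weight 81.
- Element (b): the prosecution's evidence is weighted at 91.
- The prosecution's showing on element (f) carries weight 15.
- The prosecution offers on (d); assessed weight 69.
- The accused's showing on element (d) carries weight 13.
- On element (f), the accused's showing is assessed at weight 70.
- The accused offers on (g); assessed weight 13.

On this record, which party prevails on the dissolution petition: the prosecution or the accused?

— Issue I —
At Stage I.1 the prosecution must meet a clear and cogent showing (weight is at least 74): on (a) the weight is 86 less the opposing 2 gives net 84, which does reach 74, so (a) meets the standard.
  Stage I.1 is satisfied; the prosecution continues to bear the burden.
At Stage I.2 the prosecution must meet a scintilla of evidence (weight exceeds 17): on (b) the weight is 91 less the opposing 81 gives net 10, which does not exceed 17, so (b) does not meet the standard; on (c) the weight is 36, > 17, so (c) meets the standard.
  Not every element is met, so the prosecution fails to carry Stage I.2.
So the accused prevails on this issue.
— Issue II —
Stage II.1 — burden on prosecution; standard: the preponderance of the evidence (weight exceeds 55).
    (d): 69 − 13 = 56 > 55 [met]
  Stage II.1 is satisfied; the onus moves to the accused.
Stage II.2 — burden on accused; standard: the preponderance of the evidence (weight exceeds 55).
    (e): 43 ≤ 55 [not met]
    (f): 70 − 15 = 55 ≤ 55 [not met]
  Stage II.2 not carried; the accused fails its burden.
The analysis ends at Stage II.2; the prosecution prevails on this issue.
— Issue III —
Stage III.1 (prosecution, a more-likely-than-not showing, weight is at least 50): (g) net 65−13=52 ≥ 50 — meets; (h) 58 ≥ 50 — meets.
  Stage III.1 is satisfied; the onus moves to the accused.
Stage III.2 (accused, a more-likely-than-not showing, weight is at least 50): (i) 50 ≥ 50 — meets.
  Stage III.2 carried; the final stage is satisfied.
Every stage carried; the accused prevails on this issue.
Per-issue: Issue I → accused; Issue II → prosecution; Issue III → accused. The prosecution must prevail on a majority of issues; overall, the accused prevails.

accused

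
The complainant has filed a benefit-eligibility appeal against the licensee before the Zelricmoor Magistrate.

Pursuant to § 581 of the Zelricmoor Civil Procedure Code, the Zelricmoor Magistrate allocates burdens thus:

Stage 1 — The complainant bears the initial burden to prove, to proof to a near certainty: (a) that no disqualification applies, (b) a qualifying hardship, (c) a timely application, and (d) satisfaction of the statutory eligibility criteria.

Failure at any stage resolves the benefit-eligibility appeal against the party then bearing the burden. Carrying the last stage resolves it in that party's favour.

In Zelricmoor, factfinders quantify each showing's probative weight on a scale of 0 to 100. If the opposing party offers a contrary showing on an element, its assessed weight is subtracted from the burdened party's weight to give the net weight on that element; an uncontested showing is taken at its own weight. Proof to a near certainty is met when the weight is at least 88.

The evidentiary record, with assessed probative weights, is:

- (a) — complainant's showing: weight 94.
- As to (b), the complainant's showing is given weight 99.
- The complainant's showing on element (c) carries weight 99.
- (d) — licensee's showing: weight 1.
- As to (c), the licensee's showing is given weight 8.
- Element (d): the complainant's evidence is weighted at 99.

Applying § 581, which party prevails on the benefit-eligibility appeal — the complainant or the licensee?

Stage 1 — burden on complainant; standard: proof to a near certainty (weight is at least 88).
    (a): 94 ≥ 88 [met]
    (b): 99 ≥ 88 [met]
    (c): 99 − 8 = 91 ≥ 88 [met]
    (d): 99 − 1 = 98 ≥ 88 [met]
  The complainant carries the last stage.
All stages carried — the complainant prevails.

complainant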